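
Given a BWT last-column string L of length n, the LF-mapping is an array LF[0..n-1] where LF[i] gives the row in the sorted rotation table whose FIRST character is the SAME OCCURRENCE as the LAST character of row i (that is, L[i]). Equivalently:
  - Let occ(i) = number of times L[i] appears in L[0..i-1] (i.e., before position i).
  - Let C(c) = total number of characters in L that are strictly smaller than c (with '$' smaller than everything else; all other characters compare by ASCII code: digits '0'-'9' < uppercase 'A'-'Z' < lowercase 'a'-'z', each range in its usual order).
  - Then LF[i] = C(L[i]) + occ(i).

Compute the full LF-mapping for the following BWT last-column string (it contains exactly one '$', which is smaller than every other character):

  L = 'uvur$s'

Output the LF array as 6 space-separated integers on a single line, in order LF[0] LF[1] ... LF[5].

Char counts: '$':1, 'r':1, 's':1, 'u':2, 'v':1
C (first-col start): C('$')=0, C('r')=1, C('s')=2, C('u')=3, C('v')=5
L[0]='u': occ=0, LF[0]=C('u')+0=3+0=3
L[1]='v': occ=0, LF[1]=C('v')+0=5+0=5
L[2]='u': occ=1, LF[2]=C('u')+1=3+1=4
L[3]='r': occ=0, LF[3]=C('r')+0=1+0=1
L[4]='$': occ=0, LF[4]=C('$')+0=0+0=0
L[5]='s': occ=0, LF[5]=C('s')+0=2+0=2

Answer: 3 5 4 1 0 2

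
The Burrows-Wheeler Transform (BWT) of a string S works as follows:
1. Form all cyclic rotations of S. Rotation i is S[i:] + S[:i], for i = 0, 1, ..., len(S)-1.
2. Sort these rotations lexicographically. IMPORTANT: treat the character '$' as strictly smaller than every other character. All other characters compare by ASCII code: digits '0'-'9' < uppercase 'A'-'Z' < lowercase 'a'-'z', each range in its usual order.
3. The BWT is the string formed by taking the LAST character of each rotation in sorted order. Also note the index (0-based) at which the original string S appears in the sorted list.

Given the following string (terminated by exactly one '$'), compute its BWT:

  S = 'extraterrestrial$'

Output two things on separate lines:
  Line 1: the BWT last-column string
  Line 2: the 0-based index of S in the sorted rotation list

All 17 rotations (rotation i = S[i:]+S[:i]):
  rot[0] = extraterrestrial$
  rot[1] = xtraterrestrial$e
  rot[2] = traterrestrial$ex
  rot[3] = raterrestrial$ext
  rot[4] = aterrestrial$extr
  rot[5] = terrestrial$extra
  rot[6] = errestrial$extrat
  rot[7] = rrestrial$extrate
  rot[8] = restrial$extrater
  rot[9] = estrial$extraterr
  rot[10] = strial$extraterre
  rot[11] = trial$extraterres
  rot[12] = rial$extraterrest
  rot[13] = ial$extraterrestr
  rot[14] = al$extraterrestri
  rot[15] = l$extraterrestria
  rot[16] = $extraterrestrial
Sorted (with $ < everything):
  sorted[0] = $extraterrestrial  (last char: 'l')
  sorted[1] = al$extraterrestri  (last char: 'i')
  sorted[2] = aterrestrial$extr  (last char: 'r')
  sorted[3] = errestrial$extrat  (last char: 't')
  sorted[4] = estrial$extraterr  (last char: 'r')
  sorted[5] = extraterrestrial$  (last char: '$')
  sorted[6] = ial$extraterrestr  (last char: 'r')
  sorted[7] = l$extraterrestria  (last char: 'a')
  sorted[8] = raterrestrial$ext  (last char: 't')
  sorted[9] = restrial$extrater  (last char: 'r')
  sorted[10] = rial$extraterrest  (last char: 't')
  sorted[11] = rrestrial$extrate  (last char: 'e')
  sorted[12] = strial$extraterre  (last char: 'e')
  sorted[13] = terrestrial$extra  (last char: 'a')
  sorted[14] = traterrestrial$ex  (last char: 'x')
  sorted[15] = trial$extraterres  (last char: 's')
  sorted[16] = xtraterrestrial$e  (last char: 'e')
Last column: lirtr$ratrteeaxse
Original string S is at sorted index 5

Answer: lirtr$ratrteeaxse
5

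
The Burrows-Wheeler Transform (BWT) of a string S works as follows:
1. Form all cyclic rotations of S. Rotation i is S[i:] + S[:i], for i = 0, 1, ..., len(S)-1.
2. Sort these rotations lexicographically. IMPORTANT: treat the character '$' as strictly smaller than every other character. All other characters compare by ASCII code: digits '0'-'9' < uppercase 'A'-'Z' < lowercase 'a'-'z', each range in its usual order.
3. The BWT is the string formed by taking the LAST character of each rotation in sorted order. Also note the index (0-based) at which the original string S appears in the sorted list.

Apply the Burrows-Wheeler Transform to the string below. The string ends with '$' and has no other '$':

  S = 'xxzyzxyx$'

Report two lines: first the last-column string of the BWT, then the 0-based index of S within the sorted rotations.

All 9 rotations (rotation i = S[i:]+S[:i]):
  rot[0] = xxzyzxyx$
  rot[1] = xzyzxyx$x
  rot[2] = zyzxyx$xx
  rot[3] = yzxyx$xxz
  rot[4] = zxyx$xxzy
  rot[5] = xyx$xxzyz
  rot[6] = yx$xxzyzx
  rot[7] = x$xxzyzxy
  rot[8] = $xxzyzxyx
Sorted (with $ < everything):
  sorted[0] = $xxzyzxyx  (last char: 'x')
  sorted[1] = x$xxzyzxy  (last char: 'y')
  sorted[2] = xxzyzxyx$  (last char: '$')
  sorted[3] = xyx$xxzyz  (last char: 'z')
  sorted[4] = xzyzxyx$x  (last char: 'x')
  sorted[5] = yx$xxzyzx  (last char: 'x')
  sorted[6] = yzxyx$xxz  (last char: 'z')
  sorted[7] = zxyx$xxzy  (last char: 'y')
  sorted[8] = zyzxyx$xx  (last char: 'x')
Last column: xy$zxxzyx
Original string S is at sorted index 2

Answer: xy$zxxzyx
2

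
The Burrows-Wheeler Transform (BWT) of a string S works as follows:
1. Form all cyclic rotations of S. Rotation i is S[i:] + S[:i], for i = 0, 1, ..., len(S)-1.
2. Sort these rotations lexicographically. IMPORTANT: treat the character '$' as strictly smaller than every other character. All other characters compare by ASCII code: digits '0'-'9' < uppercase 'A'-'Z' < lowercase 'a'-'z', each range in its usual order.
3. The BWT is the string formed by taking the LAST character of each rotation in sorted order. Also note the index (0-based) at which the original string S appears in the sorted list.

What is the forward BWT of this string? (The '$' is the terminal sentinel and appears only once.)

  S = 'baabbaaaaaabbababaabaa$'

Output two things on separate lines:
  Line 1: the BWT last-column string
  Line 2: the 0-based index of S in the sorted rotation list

Answer: aabbaaabbaabbaaaba$abaa
18

Derivation:
All 23 rotations (rotation i = S[i:]+S[:i]):
  rot[0] = baabbaaaaaabbababaabaa$
  rot[1] = aabbaaaaaabbababaabaa$b
  rot[2] = abbaaaaaabbababaabaa$ba
  rot[3] = bbaaaaaabbababaabaa$baa
  rot[4] = baaaaaabbababaabaa$baab
  rot[5] = aaaaaabbababaabaa$baabb
  rot[6] = aaaaabbababaabaa$baabba
  rot[7] = aaaabbababaabaa$baabbaa
  rot[8] = aaabbababaabaa$baabbaaa
  rot[9] = aabbababaabaa$baabbaaaa
  rot[10] = abbababaabaa$baabbaaaaa
  rot[11] = bbababaabaa$baabbaaaaaa
  rot[12] = bababaabaa$baabbaaaaaab
  rot[13] = ababaabaa$baabbaaaaaabb
  rot[14] = babaabaa$baabbaaaaaabba
  rot[15] = abaabaa$baabbaaaaaabbab
  rot[16] = baabaa$baabbaaaaaabbaba
  rot[17] = aabaa$baabbaaaaaabbabab
  rot[18] = abaa$baabbaaaaaabbababa
  rot[19] = baa$baabbaaaaaabbababaa
  rot[20] = aa$baabbaaaaaabbababaab
  rot[21] = a$baabbaaaaaabbababaaba
  rot[22] = $baabbaaaaaabbababaabaa
Sorted (with $ < everything):
  sorted[0] = $baabbaaaaaabbababaabaa  (last char: 'a')
  sorted[1] = a$baabbaaaaaabbababaaba  (last char: 'a')
  sorted[2] = aa$baabbaaaaaabbababaab  (last char: 'b')
  sorted[3] = aaaaaabbababaabaa$baabb  (last char: 'b')
  sorted[4] = aaaaabbababaabaa$baabba  (last char: 'a')
  sorted[5] = aaaabbababaabaa$baabbaa  (last char: 'a')
  sorted[6] = aaabbababaabaa$baabbaaa  (last char: 'a')
  sorted[7] = aabaa$baabbaaaaaabbabab  (last char: 'b')
  sorted[8] = aabbaaaaaabbababaabaa$b  (last char: 'b')
  sorted[9] = aabbababaabaa$baabbaaaa  (last char: 'a')
  sorted[10] = abaa$baabbaaaaaabbababa  (last char: 'a')
  sorted[11] = abaabaa$baabbaaaaaabbab  (last char: 'b')
  sorted[12] = ababaabaa$baabbaaaaaabb  (last char: 'b')
  sorted[13] = abbaaaaaabbababaabaa$ba  (last char: 'a')
  sorted[14] = abbababaabaa$baabbaaaaa  (last char: 'a')
  sorted[15] = baa$baabbaaaaaabbababaa  (last char: 'a')
  sorted[16] = baaaaaabbababaabaa$baab  (last char: 'b')
  sorted[17] = baabaa$baabbaaaaaabbaba  (last char: 'a')
  sorted[18] = baabbaaaaaabbababaabaa$  (last char: '$')
  sorted[19] = babaabaa$baabbaaaaaabba  (last char: 'a')
  sorted[20] = bababaabaa$baabbaaaaaab  (last char: 'b')
  sorted[21] = bbaaaaaabbababaabaa$baa  (last char: 'a')
  sorted[22] = bbababaabaa$baabbaaaaaa  (last char: 'a')
Last column: aabbaaabbaabbaaaba$abaa
Original string S is at sorted index 18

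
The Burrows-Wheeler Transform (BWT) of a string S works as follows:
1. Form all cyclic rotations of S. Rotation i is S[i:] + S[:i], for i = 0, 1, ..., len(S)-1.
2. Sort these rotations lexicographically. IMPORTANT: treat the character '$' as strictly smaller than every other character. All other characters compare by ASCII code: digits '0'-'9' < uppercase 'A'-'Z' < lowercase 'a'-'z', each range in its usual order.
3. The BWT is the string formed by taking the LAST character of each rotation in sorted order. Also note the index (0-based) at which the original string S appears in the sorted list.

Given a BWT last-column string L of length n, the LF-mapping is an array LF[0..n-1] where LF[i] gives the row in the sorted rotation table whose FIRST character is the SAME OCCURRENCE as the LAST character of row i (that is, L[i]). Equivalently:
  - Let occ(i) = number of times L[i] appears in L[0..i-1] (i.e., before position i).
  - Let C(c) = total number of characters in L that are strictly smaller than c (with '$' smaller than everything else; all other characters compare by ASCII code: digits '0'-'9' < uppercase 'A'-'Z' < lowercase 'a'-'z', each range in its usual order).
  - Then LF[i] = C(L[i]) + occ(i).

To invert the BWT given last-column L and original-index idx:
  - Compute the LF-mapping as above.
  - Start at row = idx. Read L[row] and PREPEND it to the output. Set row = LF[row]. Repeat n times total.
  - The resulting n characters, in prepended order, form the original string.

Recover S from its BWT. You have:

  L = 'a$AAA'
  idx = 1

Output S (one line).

Answer: AAAa$

Derivation:
LF mapping: 4 0 1 2 3
Walk LF starting at row 1, prepending L[row]:
  step 1: row=1, L[1]='$', prepend. Next row=LF[1]=0
  step 2: row=0, L[0]='a', prepend. Next row=LF[0]=4
  step 3: row=4, L[4]='A', prepend. Next row=LF[4]=3
  step 4: row=3, L[3]='A', prepend. Next row=LF[3]=2
  step 5: row=2, L[2]='A', prepend. Next row=LF[2]=1
Reversed output: AAAa$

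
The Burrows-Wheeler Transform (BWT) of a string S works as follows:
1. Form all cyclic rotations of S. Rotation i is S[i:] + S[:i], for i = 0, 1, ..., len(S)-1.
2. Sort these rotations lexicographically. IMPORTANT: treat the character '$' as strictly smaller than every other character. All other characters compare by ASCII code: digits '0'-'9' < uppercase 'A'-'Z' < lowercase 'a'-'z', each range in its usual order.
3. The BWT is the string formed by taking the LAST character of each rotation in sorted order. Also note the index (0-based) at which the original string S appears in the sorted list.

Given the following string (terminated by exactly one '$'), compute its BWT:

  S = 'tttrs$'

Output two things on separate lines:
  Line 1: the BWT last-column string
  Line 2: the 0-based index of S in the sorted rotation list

Answer: strtt$
5

Derivation:
All 6 rotations (rotation i = S[i:]+S[:i]):
  rot[0] = tttrs$
  rot[1] = ttrs$t
  rot[2] = trs$tt
  rot[3] = rs$ttt
  rot[4] = s$tttr
  rot[5] = $tttrs
Sorted (with $ < everything):
  sorted[0] = $tttrs  (last char: 's')
  sorted[1] = rs$ttt  (last char: 't')
  sorted[2] = s$tttr  (last char: 'r')
  sorted[3] = trs$tt  (last char: 't')
  sorted[4] = ttrs$t  (last char: 't')
  sorted[5] = tttrs$  (last char: '$')
Last column: strtt$
Original string S is at sorted index 5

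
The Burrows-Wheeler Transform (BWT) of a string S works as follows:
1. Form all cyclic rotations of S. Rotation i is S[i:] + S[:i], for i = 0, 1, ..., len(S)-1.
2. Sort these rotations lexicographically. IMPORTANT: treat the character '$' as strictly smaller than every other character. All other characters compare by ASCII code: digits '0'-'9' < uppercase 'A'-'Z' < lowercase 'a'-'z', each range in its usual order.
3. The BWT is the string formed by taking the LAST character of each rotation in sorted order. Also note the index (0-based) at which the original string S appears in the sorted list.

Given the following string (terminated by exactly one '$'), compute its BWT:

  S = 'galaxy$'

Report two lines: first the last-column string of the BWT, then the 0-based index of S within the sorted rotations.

Answer: ygl$aax
3

Derivation:
All 7 rotations (rotation i = S[i:]+S[:i]):
  rot[0] = galaxy$
  rot[1] = alaxy$g
  rot[2] = laxy$ga
  rot[3] = axy$gal
  rot[4] = xy$gala
  rot[5] = y$galax
  rot[6] = $galaxy
Sorted (with $ < everything):
  sorted[0] = $galaxy  (last char: 'y')
  sorted[1] = alaxy$g  (last char: 'g')
  sorted[2] = axy$gal  (last char: 'l')
  sorted[3] = galaxy$  (last char: '$')
  sorted[4] = laxy$ga  (last char: 'a')
  sorted[5] = xy$gala  (last char: 'a')
  sorted[6] = y$galax  (last char: 'x')
Last column: ygl$aax
Original string S is at sorted index 3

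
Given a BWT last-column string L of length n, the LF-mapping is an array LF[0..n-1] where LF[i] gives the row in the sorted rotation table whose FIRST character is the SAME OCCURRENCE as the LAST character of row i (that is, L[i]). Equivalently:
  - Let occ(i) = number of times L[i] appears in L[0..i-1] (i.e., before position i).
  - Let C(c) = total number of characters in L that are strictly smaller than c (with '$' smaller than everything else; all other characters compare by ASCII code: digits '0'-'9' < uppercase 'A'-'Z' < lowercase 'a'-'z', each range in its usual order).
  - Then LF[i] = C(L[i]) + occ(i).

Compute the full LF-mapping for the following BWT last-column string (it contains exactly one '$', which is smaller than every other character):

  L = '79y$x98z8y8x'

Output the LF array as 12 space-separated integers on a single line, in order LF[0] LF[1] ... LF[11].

Char counts: '$':1, '7':1, '8':3, '9':2, 'x':2, 'y':2, 'z':1
C (first-col start): C('$')=0, C('7')=1, C('8')=2, C('9')=5, C('x')=7, C('y')=9, C('z')=11
L[0]='7': occ=0, LF[0]=C('7')+0=1+0=1
L[1]='9': occ=0, LF[1]=C('9')+0=5+0=5
L[2]='y': occ=0, LF[2]=C('y')+0=9+0=9
L[3]='$': occ=0, LF[3]=C('$')+0=0+0=0
L[4]='x': occ=0, LF[4]=C('x')+0=7+0=7
L[5]='9': occ=1, LF[5]=C('9')+1=5+1=6
L[6]='8': occ=0, LF[6]=C('8')+0=2+0=2
L[7]='z': occ=0, LF[7]=C('z')+0=11+0=11
L[8]='8': occ=1, LF[8]=C('8')+1=2+1=3
L[9]='y': occ=1, LF[9]=C('y')+1=9+1=10
L[10]='8': occ=2, LF[10]=C('8')+2=2+2=4
L[11]='x': occ=1, LF[11]=C('x')+1=7+1=8

Answer: 1 5 9 0 7 6 2 11 3 10 4 8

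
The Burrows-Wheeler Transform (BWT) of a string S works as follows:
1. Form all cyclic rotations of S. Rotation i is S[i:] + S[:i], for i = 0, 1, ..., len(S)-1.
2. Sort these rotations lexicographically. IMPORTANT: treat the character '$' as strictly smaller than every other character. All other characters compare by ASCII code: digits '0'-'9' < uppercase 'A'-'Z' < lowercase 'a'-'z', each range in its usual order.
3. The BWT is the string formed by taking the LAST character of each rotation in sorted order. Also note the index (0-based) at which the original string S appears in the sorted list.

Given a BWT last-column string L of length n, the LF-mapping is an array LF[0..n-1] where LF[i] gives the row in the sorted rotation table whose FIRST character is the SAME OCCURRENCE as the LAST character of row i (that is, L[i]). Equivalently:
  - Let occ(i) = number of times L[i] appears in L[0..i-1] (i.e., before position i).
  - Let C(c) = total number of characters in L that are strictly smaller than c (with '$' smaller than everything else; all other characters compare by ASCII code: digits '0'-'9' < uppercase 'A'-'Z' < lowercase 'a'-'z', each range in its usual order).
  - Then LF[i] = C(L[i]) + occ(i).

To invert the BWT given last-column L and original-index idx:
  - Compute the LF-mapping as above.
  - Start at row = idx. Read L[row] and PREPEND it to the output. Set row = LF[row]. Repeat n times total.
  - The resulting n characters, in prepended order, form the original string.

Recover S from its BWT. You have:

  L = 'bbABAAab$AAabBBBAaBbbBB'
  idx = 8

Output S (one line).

LF mapping: 17 18 1 7 2 3 14 19 0 4 5 15 20 8 9 10 6 16 11 21 22 12 13
Walk LF starting at row 8, prepending L[row]:
  step 1: row=8, L[8]='$', prepend. Next row=LF[8]=0
  step 2: row=0, L[0]='b', prepend. Next row=LF[0]=17
  step 3: row=17, L[17]='a', prepend. Next row=LF[17]=16
  step 4: row=16, L[16]='A', prepend. Next row=LF[16]=6
  step 5: row=6, L[6]='a', prepend. Next row=LF[6]=14
  step 6: row=14, L[14]='B', prepend. Next row=LF[14]=9
  step 7: row=9, L[9]='A', prepend. Next row=LF[9]=4
  step 8: row=4, L[4]='A', prepend. Next row=LF[4]=2
  step 9: row=2, L[2]='A', prepend. Next row=LF[2]=1
  step 10: row=1, L[1]='b', prepend. Next row=LF[1]=18
  step 11: row=18, L[18]='B', prepend. Next row=LF[18]=11
  step 12: row=11, L[11]='a', prepend. Next row=LF[11]=15
  step 13: row=15, L[15]='B', prepend. Next row=LF[15]=10
  step 14: row=10, L[10]='A', prepend. Next row=LF[10]=5
  step 15: row=5, L[5]='A', prepend. Next row=LF[5]=3
  step 16: row=3, L[3]='B', prepend. Next row=LF[3]=7
  step 17: row=7, L[7]='b', prepend. Next row=LF[7]=19
  step 18: row=19, L[19]='b', prepend. Next row=LF[19]=21
  step 19: row=21, L[21]='B', prepend. Next row=LF[21]=12
  step 20: row=12, L[12]='b', prepend. Next row=LF[12]=20
  step 21: row=20, L[20]='b', prepend. Next row=LF[20]=22
  step 22: row=22, L[22]='B', prepend. Next row=LF[22]=13
  step 23: row=13, L[13]='B', prepend. Next row=LF[13]=8
Reversed output: BBbbBbbBAABaBbAAABaAab$

Answer: BBbbBbbBAABaBbAAABaAab$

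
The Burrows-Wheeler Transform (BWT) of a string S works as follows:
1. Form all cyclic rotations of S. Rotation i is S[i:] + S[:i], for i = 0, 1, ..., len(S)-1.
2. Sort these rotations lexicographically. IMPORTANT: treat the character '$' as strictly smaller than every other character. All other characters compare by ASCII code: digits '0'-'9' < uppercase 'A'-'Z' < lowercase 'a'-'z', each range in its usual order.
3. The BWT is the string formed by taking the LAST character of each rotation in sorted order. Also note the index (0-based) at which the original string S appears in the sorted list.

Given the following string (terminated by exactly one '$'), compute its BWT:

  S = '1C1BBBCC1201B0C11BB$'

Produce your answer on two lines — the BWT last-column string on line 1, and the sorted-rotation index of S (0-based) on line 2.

Answer: B2BCC01C$1B111BB0C1B
8

Derivation:
All 20 rotations (rotation i = S[i:]+S[:i]):
  rot[0] = 1C1BBBCC1201B0C11BB$
  rot[1] = C1BBBCC1201B0C11BB$1
  rot[2] = 1BBBCC1201B0C11BB$1C
  rot[3] = BBBCC1201B0C11BB$1C1
  rot[4] = BBCC1201B0C11BB$1C1B
  rot[5] = BCC1201B0C11BB$1C1BB
  rot[6] = CC1201B0C11BB$1C1BBB
  rot[7] = C1201B0C11BB$1C1BBBC
  rot[8] = 1201B0C11BB$1C1BBBCC
  rot[9] = 201B0C11BB$1C1BBBCC1
  rot[10] = 01B0C11BB$1C1BBBCC12
  rot[11] = 1B0C11BB$1C1BBBCC120
  rot[12] = B0C11BB$1C1BBBCC1201
  rot[13] = 0C11BB$1C1BBBCC1201B
  rot[14] = C11BB$1C1BBBCC1201B0
  rot[15] = 11BB$1C1BBBCC1201B0C
  rot[16] = 1BB$1C1BBBCC1201B0C1
  rot[17] = BB$1C1BBBCC1201B0C11
  rot[18] = B$1C1BBBCC1201B0C11B
  rot[19] = $1C1BBBCC1201B0C11BB
Sorted (with $ < everything):
  sorted[0] = $1C1BBBCC1201B0C11BB  (last char: 'B')
  sorted[1] = 01B0C11BB$1C1BBBCC12  (last char: '2')
  sorted[2] = 0C11BB$1C1BBBCC1201B  (last char: 'B')
  sorted[3] = 11BB$1C1BBBCC1201B0C  (last char: 'C')
  sorted[4] = 1201B0C11BB$1C1BBBCC  (last char: 'C')
  sorted[5] = 1B0C11BB$1C1BBBCC120  (last char: '0')
  sorted[6] = 1BB$1C1BBBCC1201B0C1  (last char: '1')
  sorted[7] = 1BBBCC1201B0C11BB$1C  (last char: 'C')
  sorted[8] = 1C1BBBCC1201B0C11BB$  (last char: '$')
  sorted[9] = 201B0C11BB$1C1BBBCC1  (last char: '1')
  sorted[10] = B$1C1BBBCC1201B0C11B  (last char: 'B')
  sorted[11] = B0C11BB$1C1BBBCC1201  (last char: '1')
  sorted[12] = BB$1C1BBBCC1201B0C11  (last char: '1')
  sorted[13] = BBBCC1201B0C11BB$1C1  (last char: '1')
  sorted[14] = BBCC1201B0C11BB$1C1B  (last char: 'B')
  sorted[15] = BCC1201B0C11BB$1C1BB  (last char: 'B')
  sorted[16] = C11BB$1C1BBBCC1201B0  (last char: '0')
  sorted[17] = C1201B0C11BB$1C1BBBC  (last char: 'C')
  sorted[18] = C1BBBCC1201B0C11BB$1  (last char: '1')
  sorted[19] = CC1201B0C11BB$1C1BBB  (last char: 'B')
Last column: B2BCC01C$1B111BB0C1B
Original string S is at sorted index 8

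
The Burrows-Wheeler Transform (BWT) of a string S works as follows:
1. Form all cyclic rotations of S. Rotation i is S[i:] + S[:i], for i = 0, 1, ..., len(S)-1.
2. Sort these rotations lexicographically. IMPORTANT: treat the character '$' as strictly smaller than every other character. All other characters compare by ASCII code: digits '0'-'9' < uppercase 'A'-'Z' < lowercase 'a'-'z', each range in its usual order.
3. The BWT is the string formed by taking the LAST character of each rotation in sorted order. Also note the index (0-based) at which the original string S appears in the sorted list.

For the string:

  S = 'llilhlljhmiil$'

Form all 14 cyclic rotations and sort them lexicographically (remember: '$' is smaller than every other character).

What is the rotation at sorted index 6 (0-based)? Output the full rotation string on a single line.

Answer: jhmiil$llilhll

Derivation:
All 14 rotations (rotation i = S[i:]+S[:i]):
  rot[0] = llilhlljhmiil$
  rot[1] = lilhlljhmiil$l
  rot[2] = ilhlljhmiil$ll
  rot[3] = lhlljhmiil$lli
  rot[4] = hlljhmiil$llil
  rot[5] = lljhmiil$llilh
  rot[6] = ljhmiil$llilhl
  rot[7] = jhmiil$llilhll
  rot[8] = hmiil$llilhllj
  rot[9] = miil$llilhlljh
  rot[10] = iil$llilhlljhm
  rot[11] = il$llilhlljhmi
  rot[12] = l$llilhlljhmii
  rot[13] = $llilhlljhmiil
Sorted (with $ < everything):
  sorted[0] = $llilhlljhmiil
  sorted[1] = hlljhmiil$llil
  sorted[2] = hmiil$llilhllj
  sorted[3] = iil$llilhlljhm
  sorted[4] = il$llilhlljhmi
  sorted[5] = ilhlljhmiil$ll
  sorted[6] = jhmiil$llilhll
  sorted[7] = l$llilhlljhmii
  sorted[8] = lhlljhmiil$lli
  sorted[9] = lilhlljhmiil$l
  sorted[10] = ljhmiil$llilhl
  sorted[11] = llilhlljhmiil$
  sorted[12] = lljhmiil$llilh
  sorted[13] = miil$llilhlljh
sorted[6] = jhmiil$llilhll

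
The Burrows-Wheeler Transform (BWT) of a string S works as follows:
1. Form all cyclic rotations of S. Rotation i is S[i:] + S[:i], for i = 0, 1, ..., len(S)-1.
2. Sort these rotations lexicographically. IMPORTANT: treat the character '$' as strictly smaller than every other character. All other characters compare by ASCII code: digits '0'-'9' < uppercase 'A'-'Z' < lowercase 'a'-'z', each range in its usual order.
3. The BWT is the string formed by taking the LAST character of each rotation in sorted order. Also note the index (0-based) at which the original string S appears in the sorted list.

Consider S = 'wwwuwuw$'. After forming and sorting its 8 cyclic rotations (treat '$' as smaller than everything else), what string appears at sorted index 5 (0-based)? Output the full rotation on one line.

Answer: wuwuw$ww

Derivation:
All 8 rotations (rotation i = S[i:]+S[:i]):
  rot[0] = wwwuwuw$
  rot[1] = wwuwuw$w
  rot[2] = wuwuw$ww
  rot[3] = uwuw$www
  rot[4] = wuw$wwwu
  rot[5] = uw$wwwuw
  rot[6] = w$wwwuwu
  rot[7] = $wwwuwuw
Sorted (with $ < everything):
  sorted[0] = $wwwuwuw
  sorted[1] = uw$wwwuw
  sorted[2] = uwuw$www
  sorted[3] = w$wwwuwu
  sorted[4] = wuw$wwwu
  sorted[5] = wuwuw$ww
  sorted[6] = wwuwuw$w
  sorted[7] = wwwuwuw$
sorted[5] = wuwuw$ww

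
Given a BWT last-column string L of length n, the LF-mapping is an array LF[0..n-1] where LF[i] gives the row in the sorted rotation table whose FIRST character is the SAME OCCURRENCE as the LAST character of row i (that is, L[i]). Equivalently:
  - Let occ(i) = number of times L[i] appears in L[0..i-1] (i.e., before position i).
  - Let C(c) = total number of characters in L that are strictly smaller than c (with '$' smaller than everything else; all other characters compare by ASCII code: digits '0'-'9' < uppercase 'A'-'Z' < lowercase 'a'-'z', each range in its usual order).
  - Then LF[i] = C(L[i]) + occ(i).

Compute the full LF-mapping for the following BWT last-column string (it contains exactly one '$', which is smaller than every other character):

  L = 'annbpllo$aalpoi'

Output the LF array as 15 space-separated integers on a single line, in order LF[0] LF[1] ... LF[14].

Char counts: '$':1, 'a':3, 'b':1, 'i':1, 'l':3, 'n':2, 'o':2, 'p':2
C (first-col start): C('$')=0, C('a')=1, C('b')=4, C('i')=5, C('l')=6, C('n')=9, C('o')=11, C('p')=13
L[0]='a': occ=0, LF[0]=C('a')+0=1+0=1
L[1]='n': occ=0, LF[1]=C('n')+0=9+0=9
L[2]='n': occ=1, LF[2]=C('n')+1=9+1=10
L[3]='b': occ=0, LF[3]=C('b')+0=4+0=4
L[4]='p': occ=0, LF[4]=C('p')+0=13+0=13
L[5]='l': occ=0, LF[5]=C('l')+0=6+0=6
L[6]='l': occ=1, LF[6]=C('l')+1=6+1=7
L[7]='o': occ=0, LF[7]=C('o')+0=11+0=11
L[8]='$': occ=0, LF[8]=C('$')+0=0+0=0
L[9]='a': occ=1, LF[9]=C('a')+1=1+1=2
L[10]='a': occ=2, LF[10]=C('a')+2=1+2=3
L[11]='l': occ=2, LF[11]=C('l')+2=6+2=8
L[12]='p': occ=1, LF[12]=C('p')+1=13+1=14
L[13]='o': occ=1, LF[13]=C('o')+1=11+1=12
L[14]='i': occ=0, LF[14]=C('i')+0=5+0=5

Answer: 1 9 10 4 13 6 7 11 0 2 3 8 14 12 5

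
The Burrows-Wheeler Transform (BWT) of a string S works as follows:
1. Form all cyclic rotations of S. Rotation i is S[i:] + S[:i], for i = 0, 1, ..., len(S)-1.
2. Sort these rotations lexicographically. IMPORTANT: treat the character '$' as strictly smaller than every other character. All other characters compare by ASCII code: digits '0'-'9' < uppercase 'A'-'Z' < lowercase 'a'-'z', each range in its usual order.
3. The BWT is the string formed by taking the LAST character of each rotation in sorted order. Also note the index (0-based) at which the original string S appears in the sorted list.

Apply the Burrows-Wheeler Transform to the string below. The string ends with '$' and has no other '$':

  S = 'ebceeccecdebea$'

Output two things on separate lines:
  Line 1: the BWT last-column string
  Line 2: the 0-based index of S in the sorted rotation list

All 15 rotations (rotation i = S[i:]+S[:i]):
  rot[0] = ebceeccecdebea$
  rot[1] = bceeccecdebea$e
  rot[2] = ceeccecdebea$eb
  rot[3] = eeccecdebea$ebc
  rot[4] = eccecdebea$ebce
  rot[5] = ccecdebea$ebcee
  rot[6] = cecdebea$ebceec
  rot[7] = ecdebea$ebceecc
  rot[8] = cdebea$ebceecce
  rot[9] = debea$ebceeccec
  rot[10] = ebea$ebceeccecd
  rot[11] = bea$ebceeccecde
  rot[12] = ea$ebceeccecdeb
  rot[13] = a$ebceeccecdebe
  rot[14] = $ebceeccecdebea
Sorted (with $ < everything):
  sorted[0] = $ebceeccecdebea  (last char: 'a')
  sorted[1] = a$ebceeccecdebe  (last char: 'e')
  sorted[2] = bceeccecdebea$e  (last char: 'e')
  sorted[3] = bea$ebceeccecde  (last char: 'e')
  sorted[4] = ccecdebea$ebcee  (last char: 'e')
  sorted[5] = cdebea$ebceecce  (last char: 'e')
  sorted[6] = cecdebea$ebceec  (last char: 'c')
  sorted[7] = ceeccecdebea$eb  (last char: 'b')
  sorted[8] = debea$ebceeccec  (last char: 'c')
  sorted[9] = ea$ebceeccecdeb  (last char: 'b')
  sorted[10] = ebceeccecdebea$  (last char: '$')
  sorted[11] = ebea$ebceeccecd  (last char: 'd')
  sorted[12] = eccecdebea$ebce  (last char: 'e')
  sorted[13] = ecdebea$ebceecc  (last char: 'c')
  sorted[14] = eeccecdebea$ebc  (last char: 'c')
Last column: aeeeeecbcb$decc
Original string S is at sorted index 10

Answer: aeeeeecbcb$decc
10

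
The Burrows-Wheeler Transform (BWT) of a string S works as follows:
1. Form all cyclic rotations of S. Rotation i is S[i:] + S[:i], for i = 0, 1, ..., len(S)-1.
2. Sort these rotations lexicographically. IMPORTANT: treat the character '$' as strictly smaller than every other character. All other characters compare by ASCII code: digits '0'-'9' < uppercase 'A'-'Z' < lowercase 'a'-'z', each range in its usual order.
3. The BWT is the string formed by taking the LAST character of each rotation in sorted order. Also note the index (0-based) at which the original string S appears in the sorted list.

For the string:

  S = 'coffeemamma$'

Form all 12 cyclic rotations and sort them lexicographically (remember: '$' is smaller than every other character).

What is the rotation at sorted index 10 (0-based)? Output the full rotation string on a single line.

Answer: mma$coffeema

Derivation:
All 12 rotations (rotation i = S[i:]+S[:i]):
  rot[0] = coffeemamma$
  rot[1] = offeemamma$c
  rot[2] = ffeemamma$co
  rot[3] = feemamma$cof
  rot[4] = eemamma$coff
  rot[5] = emamma$coffe
  rot[6] = mamma$coffee
  rot[7] = amma$coffeem
  rot[8] = mma$coffeema
  rot[9] = ma$coffeemam
  rot[10] = a$coffeemamm
  rot[11] = $coffeemamma
Sorted (with $ < everything):
  sorted[0] = $coffeemamma
  sorted[1] = a$coffeemamm
  sorted[2] = amma$coffeem
  sorted[3] = coffeemamma$
  sorted[4] = eemamma$coff
  sorted[5] = emamma$coffe
  sorted[6] = feemamma$cof
  sorted[7] = ffeemamma$co
  sorted[8] = ma$coffeemam
  sorted[9] = mamma$coffee
  sorted[10] = mma$coffeema
  sorted[11] = offeemamma$c
sorted[10] = mma$coffeema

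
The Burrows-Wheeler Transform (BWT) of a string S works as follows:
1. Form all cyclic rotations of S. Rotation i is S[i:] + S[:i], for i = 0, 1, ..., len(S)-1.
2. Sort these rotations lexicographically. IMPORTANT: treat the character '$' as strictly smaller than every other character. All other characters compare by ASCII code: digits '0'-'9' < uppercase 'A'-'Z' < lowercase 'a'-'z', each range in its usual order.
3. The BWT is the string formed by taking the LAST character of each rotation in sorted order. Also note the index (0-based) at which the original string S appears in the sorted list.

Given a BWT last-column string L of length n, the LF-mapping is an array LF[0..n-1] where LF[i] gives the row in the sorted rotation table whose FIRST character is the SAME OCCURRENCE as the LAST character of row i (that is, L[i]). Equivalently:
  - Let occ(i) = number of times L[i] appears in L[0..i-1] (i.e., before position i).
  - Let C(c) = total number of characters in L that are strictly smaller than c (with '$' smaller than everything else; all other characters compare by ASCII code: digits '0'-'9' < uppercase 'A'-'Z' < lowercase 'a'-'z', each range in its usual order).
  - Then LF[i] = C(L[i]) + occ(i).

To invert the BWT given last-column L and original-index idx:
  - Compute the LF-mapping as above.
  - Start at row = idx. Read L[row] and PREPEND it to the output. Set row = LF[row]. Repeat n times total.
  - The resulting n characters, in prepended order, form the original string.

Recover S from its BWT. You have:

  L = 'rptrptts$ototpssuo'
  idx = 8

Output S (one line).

Answer: routtoststptpposr$

Derivation:
LF mapping: 7 4 12 8 5 13 14 9 0 1 15 2 16 6 10 11 17 3
Walk LF starting at row 8, prepending L[row]:
  step 1: row=8, L[8]='$', prepend. Next row=LF[8]=0
  step 2: row=0, L[0]='r', prepend. Next row=LF[0]=7
  step 3: row=7, L[7]='s', prepend. Next row=LF[7]=9
  step 4: row=9, L[9]='o', prepend. Next row=LF[9]=1
  step 5: row=1, L[1]='p', prepend. Next row=LF[1]=4
  step 6: row=4, L[4]='p', prepend. Next row=LF[4]=5
  step 7: row=5, L[5]='t', prepend. Next row=LF[5]=13
  step 8: row=13, L[13]='p', prepend. Next row=LF[13]=6
  step 9: row=6, L[6]='t', prepend. Next row=LF[6]=14
  step 10: row=14, L[14]='s', prepend. Next row=LF[14]=10
  step 11: row=10, L[10]='t', prepend. Next row=LF[10]=15
  step 12: row=15, L[15]='s', prepend. Next row=LF[15]=11
  step 13: row=11, L[11]='o', prepend. Next row=LF[11]=2
  step 14: row=2, L[2]='t', prepend. Next row=LF[2]=12
  step 15: row=12, L[12]='t', prepend. Next row=LF[12]=16
  step 16: row=16, L[16]='u', prepend. Next row=LF[16]=17
  step 17: row=17, L[17]='o', prepend. Next row=LF[17]=3
  step 18: row=3, L[3]='r', prepend. Next row=LF[3]=8
Reversed output: routtoststptpposr$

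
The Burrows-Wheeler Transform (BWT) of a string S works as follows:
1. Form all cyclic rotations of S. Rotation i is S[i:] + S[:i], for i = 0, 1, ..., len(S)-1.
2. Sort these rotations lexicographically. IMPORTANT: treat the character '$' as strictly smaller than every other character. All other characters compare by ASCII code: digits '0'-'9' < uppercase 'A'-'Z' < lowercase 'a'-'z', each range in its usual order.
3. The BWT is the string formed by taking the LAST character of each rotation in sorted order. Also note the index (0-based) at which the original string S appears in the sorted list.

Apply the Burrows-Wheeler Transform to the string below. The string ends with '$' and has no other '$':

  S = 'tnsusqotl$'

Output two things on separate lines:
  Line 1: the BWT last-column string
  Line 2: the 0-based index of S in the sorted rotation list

Answer: lttqsuno$s
8

Derivation:
All 10 rotations (rotation i = S[i:]+S[:i]):
  rot[0] = tnsusqotl$
  rot[1] = nsusqotl$t
  rot[2] = susqotl$tn
  rot[3] = usqotl$tns
  rot[4] = sqotl$tnsu
  rot[5] = qotl$tnsus
  rot[6] = otl$tnsusq
  rot[7] = tl$tnsusqo
  rot[8] = l$tnsusqot
  rot[9] = $tnsusqotl
Sorted (with $ < everything):
  sorted[0] = $tnsusqotl  (last char: 'l')
  sorted[1] = l$tnsusqot  (last char: 't')
  sorted[2] = nsusqotl$t  (last char: 't')
  sorted[3] = otl$tnsusq  (last char: 'q')
  sorted[4] = qotl$tnsus  (last char: 's')
  sorted[5] = sqotl$tnsu  (last char: 'u')
  sorted[6] = susqotl$tn  (last char: 'n')
  sorted[7] = tl$tnsusqo  (last char: 'o')
  sorted[8] = tnsusqotl$  (last char: '$')
  sorted[9] = usqotl$tns  (last char: 's')
Last column: lttqsuno$s
Original string S is at sorted index 8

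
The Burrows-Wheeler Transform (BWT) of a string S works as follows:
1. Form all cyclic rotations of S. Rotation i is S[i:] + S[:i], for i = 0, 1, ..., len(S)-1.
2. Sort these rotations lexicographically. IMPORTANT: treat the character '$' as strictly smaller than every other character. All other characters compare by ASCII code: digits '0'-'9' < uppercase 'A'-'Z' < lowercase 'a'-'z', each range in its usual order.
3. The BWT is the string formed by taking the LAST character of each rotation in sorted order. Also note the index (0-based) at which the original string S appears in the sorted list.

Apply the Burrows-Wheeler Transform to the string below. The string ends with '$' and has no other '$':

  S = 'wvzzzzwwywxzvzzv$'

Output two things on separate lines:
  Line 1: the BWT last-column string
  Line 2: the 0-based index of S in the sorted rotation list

All 17 rotations (rotation i = S[i:]+S[:i]):
  rot[0] = wvzzzzwwywxzvzzv$
  rot[1] = vzzzzwwywxzvzzv$w
  rot[2] = zzzzwwywxzvzzv$wv
  rot[3] = zzzwwywxzvzzv$wvz
  rot[4] = zzwwywxzvzzv$wvzz
  rot[5] = zwwywxzvzzv$wvzzz
  rot[6] = wwywxzvzzv$wvzzzz
  rot[7] = wywxzvzzv$wvzzzzw
  rot[8] = ywxzvzzv$wvzzzzww
  rot[9] = wxzvzzv$wvzzzzwwy
  rot[10] = xzvzzv$wvzzzzwwyw
  rot[11] = zvzzv$wvzzzzwwywx
  rot[12] = vzzv$wvzzzzwwywxz
  rot[13] = zzv$wvzzzzwwywxzv
  rot[14] = zv$wvzzzzwwywxzvz
  rot[15] = v$wvzzzzwwywxzvzz
  rot[16] = $wvzzzzwwywxzvzzv
Sorted (with $ < everything):
  sorted[0] = $wvzzzzwwywxzvzzv  (last char: 'v')
  sorted[1] = v$wvzzzzwwywxzvzz  (last char: 'z')
  sorted[2] = vzzv$wvzzzzwwywxz  (last char: 'z')
  sorted[3] = vzzzzwwywxzvzzv$w  (last char: 'w')
  sorted[4] = wvzzzzwwywxzvzzv$  (last char: '$')
  sorted[5] = wwywxzvzzv$wvzzzz  (last char: 'z')
  sorted[6] = wxzvzzv$wvzzzzwwy  (last char: 'y')
  sorted[7] = wywxzvzzv$wvzzzzw  (last char: 'w')
  sorted[8] = xzvzzv$wvzzzzwwyw  (last char: 'w')
  sorted[9] = ywxzvzzv$wvzzzzww  (last char: 'w')
  sorted[10] = zv$wvzzzzwwywxzvz  (last char: 'z')
  sorted[11] = zvzzv$wvzzzzwwywx  (last char: 'x')
  sorted[12] = zwwywxzvzzv$wvzzz  (last char: 'z')
  sorted[13] = zzv$wvzzzzwwywxzv  (last char: 'v')
  sorted[14] = zzwwywxzvzzv$wvzz  (last char: 'z')
  sorted[15] = zzzwwywxzvzzv$wvz  (last char: 'z')
  sorted[16] = zzzzwwywxzvzzv$wv  (last char: 'v')
Last column: vzzw$zywwwzxzvzzv
Original string S is at sorted index 4

Answer: vzzw$zywwwzxzvzzv
4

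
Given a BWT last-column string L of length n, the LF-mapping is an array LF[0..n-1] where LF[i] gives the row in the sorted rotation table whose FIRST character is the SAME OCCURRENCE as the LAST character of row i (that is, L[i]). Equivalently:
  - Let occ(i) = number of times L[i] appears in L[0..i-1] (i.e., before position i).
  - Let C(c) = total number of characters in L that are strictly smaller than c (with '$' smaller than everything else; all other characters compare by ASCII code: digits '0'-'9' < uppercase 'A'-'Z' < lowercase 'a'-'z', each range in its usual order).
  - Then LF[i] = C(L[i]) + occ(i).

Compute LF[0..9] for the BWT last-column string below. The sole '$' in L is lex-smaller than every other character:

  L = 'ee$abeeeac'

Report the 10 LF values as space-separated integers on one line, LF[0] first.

Answer: 5 6 0 1 3 7 8 9 2 4

Derivation:
Char counts: '$':1, 'a':2, 'b':1, 'c':1, 'e':5
C (first-col start): C('$')=0, C('a')=1, C('b')=3, C('c')=4, C('e')=5
L[0]='e': occ=0, LF[0]=C('e')+0=5+0=5
L[1]='e': occ=1, LF[1]=C('e')+1=5+1=6
L[2]='$': occ=0, LF[2]=C('$')+0=0+0=0
L[3]='a': occ=0, LF[3]=C('a')+0=1+0=1
L[4]='b': occ=0, LF[4]=C('b')+0=3+0=3
L[5]='e': occ=2, LF[5]=C('e')+2=5+2=7
L[6]='e': occ=3, LF[6]=C('e')+3=5+3=8
L[7]='e': occ=4, LF[7]=C('e')+4=5+4=9
L[8]='a': occ=1, LF[8]=C('a')+1=1+1=2
L[9]='c': occ=0, LF[9]=C('c')+0=4+0=4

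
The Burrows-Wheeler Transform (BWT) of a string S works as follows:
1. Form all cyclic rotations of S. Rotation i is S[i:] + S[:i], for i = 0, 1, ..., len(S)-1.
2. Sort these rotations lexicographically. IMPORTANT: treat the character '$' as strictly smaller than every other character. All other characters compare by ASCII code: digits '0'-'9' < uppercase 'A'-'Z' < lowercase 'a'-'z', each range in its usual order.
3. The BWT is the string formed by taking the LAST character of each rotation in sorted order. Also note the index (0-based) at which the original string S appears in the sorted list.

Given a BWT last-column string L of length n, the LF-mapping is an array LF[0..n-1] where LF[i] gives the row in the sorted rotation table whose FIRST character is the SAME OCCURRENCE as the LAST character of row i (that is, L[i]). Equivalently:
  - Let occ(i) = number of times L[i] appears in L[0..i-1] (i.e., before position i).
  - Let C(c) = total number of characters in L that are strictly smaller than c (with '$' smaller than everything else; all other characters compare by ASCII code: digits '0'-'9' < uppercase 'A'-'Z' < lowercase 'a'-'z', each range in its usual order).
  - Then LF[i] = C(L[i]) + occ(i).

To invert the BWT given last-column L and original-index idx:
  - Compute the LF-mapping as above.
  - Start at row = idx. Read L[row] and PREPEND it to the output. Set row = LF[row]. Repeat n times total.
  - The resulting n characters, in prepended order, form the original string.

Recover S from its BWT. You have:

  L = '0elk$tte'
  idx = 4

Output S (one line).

Answer: kettle0$

Derivation:
LF mapping: 1 2 5 4 0 6 7 3
Walk LF starting at row 4, prepending L[row]:
  step 1: row=4, L[4]='$', prepend. Next row=LF[4]=0
  step 2: row=0, L[0]='0', prepend. Next row=LF[0]=1
  step 3: row=1, L[1]='e', prepend. Next row=LF[1]=2
  step 4: row=2, L[2]='l', prepend. Next row=LF[2]=5
  step 5: row=5, L[5]='t', prepend. Next row=LF[5]=6
  step 6: row=6, L[6]='t', prepend. Next row=LF[6]=7
  step 7: row=7, L[7]='e', prepend. Next row=LF[7]=3
  step 8: row=3, L[3]='k', prepend. Next row=LF[3]=4
Reversed output: kettle0$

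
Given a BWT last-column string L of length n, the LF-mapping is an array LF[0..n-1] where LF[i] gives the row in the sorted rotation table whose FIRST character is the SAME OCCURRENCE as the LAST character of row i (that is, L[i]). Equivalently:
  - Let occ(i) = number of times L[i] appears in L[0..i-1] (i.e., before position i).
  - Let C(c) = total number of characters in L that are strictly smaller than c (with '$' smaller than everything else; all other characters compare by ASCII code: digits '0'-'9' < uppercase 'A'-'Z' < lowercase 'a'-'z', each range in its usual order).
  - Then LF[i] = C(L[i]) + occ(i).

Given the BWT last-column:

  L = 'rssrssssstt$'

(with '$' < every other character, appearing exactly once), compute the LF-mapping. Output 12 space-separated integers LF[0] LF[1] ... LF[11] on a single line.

Char counts: '$':1, 'r':2, 's':7, 't':2
C (first-col start): C('$')=0, C('r')=1, C('s')=3, C('t')=10
L[0]='r': occ=0, LF[0]=C('r')+0=1+0=1
L[1]='s': occ=0, LF[1]=C('s')+0=3+0=3
L[2]='s': occ=1, LF[2]=C('s')+1=3+1=4
L[3]='r': occ=1, LF[3]=C('r')+1=1+1=2
L[4]='s': occ=2, LF[4]=C('s')+2=3+2=5
L[5]='s': occ=3, LF[5]=C('s')+3=3+3=6
L[6]='s': occ=4, LF[6]=C('s')+4=3+4=7
L[7]='s': occ=5, LF[7]=C('s')+5=3+5=8
L[8]='s': occ=6, LF[8]=C('s')+6=3+6=9
L[9]='t': occ=0, LF[9]=C('t')+0=10+0=10
L[10]='t': occ=1, LF[10]=C('t')+1=10+1=11
L[11]='$': occ=0, LF[11]=C('$')+0=0+0=0

Answer: 1 3 4 2 5 6 7 8 9 10 11 0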